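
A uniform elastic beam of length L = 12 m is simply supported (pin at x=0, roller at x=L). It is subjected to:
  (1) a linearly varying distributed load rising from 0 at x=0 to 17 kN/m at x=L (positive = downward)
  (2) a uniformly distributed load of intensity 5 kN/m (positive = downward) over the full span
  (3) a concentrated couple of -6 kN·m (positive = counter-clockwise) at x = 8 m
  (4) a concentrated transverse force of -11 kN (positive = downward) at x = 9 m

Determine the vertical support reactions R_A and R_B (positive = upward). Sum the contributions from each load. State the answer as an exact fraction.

R_A = 243/4 kN, R_B = 361/4 kN

Load 1 — triangular load w₀=17 kN/m (0→w₀ over full span):
  R_A = w₀L/6 = 17·12/6 = 34 kN
  R_B = w₀L/3 = 17·12/3 = 68 kN
Load 2 — uniform load w=5 kN/m over full span:
  R_A = wL/2 = 5·12/2 = 30 kN
  R_B = wL/2 = 5·12/2 = 30 kN
Load 3 — applied couple M₀=-6 kN·m at a=8 m (b=L-a=4):
  R_A = M₀/L = (-6)/12 = -1/2 kN
  R_B = -M₀/L = -(-6)/12 = 1/2 kN
Load 4 — point force P=-11 kN at a=9 m (b=L-a=3):
  R_A = Pb/L = (-11)·3/12 = -11/4 kN
  R_B = Pa/L = (-11)·9/12 = -33/4 kN
Superposition: R_A = 243/4 kN, R_B = 361/4 kN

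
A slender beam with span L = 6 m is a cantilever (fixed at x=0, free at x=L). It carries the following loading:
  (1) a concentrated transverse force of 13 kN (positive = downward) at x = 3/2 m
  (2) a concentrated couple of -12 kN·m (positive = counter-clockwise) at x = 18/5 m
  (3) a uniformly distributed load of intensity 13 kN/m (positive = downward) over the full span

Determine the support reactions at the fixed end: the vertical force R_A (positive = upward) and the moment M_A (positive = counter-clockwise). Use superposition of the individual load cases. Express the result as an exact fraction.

Load 1 — point force P=13 kN at a=3/2 m (b=L-a=9/2):
  R_A = P = 13 kN
  M_A = Pa = 13·(3/2) = 39/2 kN·m
Load 2 — applied couple M₀=-12 kN·m at a=18/5 m (b=L-a=12/5):
  R_A = 0 kN
  M_A = -M₀ = -(-12) = 12 kN·m
Load 3 — uniform load w=13 kN/m over full span:
  R_A = wL = 13·6 = 78 kN
  M_A = wL²/2 = 13·6²/2 = 234 kN·m
Superposition: R_A = 91 kN, M_A = 531/2 kN·m

R_A = 91 kN, M_A = 531/2 kN·m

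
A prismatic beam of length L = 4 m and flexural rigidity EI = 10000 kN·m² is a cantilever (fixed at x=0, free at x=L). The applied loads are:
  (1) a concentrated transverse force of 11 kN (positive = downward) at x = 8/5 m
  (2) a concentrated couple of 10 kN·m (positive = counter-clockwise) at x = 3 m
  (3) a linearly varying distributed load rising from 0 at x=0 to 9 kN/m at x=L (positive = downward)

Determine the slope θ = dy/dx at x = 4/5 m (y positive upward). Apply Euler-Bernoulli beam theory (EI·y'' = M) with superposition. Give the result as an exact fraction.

θ(4/5) = -2753/781250 rad

Load 1 — point force P=11 kN at a=8/5 m (b=L-a=12/5):
  θ_1 = -Px(2a-x)/(2EI)  [x≤a] = -11·(4/5)·(2·(8/5)-(4/5))/(2·10000) = -33/31250 rad
Load 2 — applied couple M₀=10 kN·m at a=3 m (b=L-a=1):
  θ_2 = M₀x/EI  [x≤a] = 10·(4/5)/10000 = 1/1250 rad
Load 3 — triangular load w₀=9 kN/m (0→w₀ over full span):
  θ_3 = (w₀Lx²/4-w₀L²x/3-w₀x⁴/(24L))/EI = (9·4·(4/5)²/4-9·4²·(4/5)/3-9·(4/5)⁴/(24·4))/10000 = -2553/781250 rad
Superposition: θ = Σ θ_i = -2753/781250 rad ≈ -0.003524 rad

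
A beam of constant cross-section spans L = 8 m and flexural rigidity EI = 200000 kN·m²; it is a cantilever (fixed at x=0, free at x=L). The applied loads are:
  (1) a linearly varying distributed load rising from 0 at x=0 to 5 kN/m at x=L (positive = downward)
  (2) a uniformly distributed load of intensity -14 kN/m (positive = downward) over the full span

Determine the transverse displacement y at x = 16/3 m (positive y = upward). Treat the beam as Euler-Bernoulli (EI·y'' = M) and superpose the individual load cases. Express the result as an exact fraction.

y(16/3) = 6784/455625 m

Load 1 — triangular load w₀=5 kN/m (0→w₀ over full span):
  y_1 = (w₀Lx³/12-w₀L²x²/6-w₀x⁵/(120L))/EI = (5·8·(16/3)³/12-5·8²·(16/3)²/6-5·(16/3)⁵/(120·8))/200000 = -11776/2278125 m
Load 2 — uniform load w=-14 kN/m over full span:
  y_2 = -wx²(x²-4Lx+6L²)/(24EI) = -(-14)·(16/3)²·((16/3)²-4·8·(16/3)+6·8²)/(24·200000) = 15232/759375 m
Superposition: y = Σ y_i = 6784/455625 m ≈ 0.014889 m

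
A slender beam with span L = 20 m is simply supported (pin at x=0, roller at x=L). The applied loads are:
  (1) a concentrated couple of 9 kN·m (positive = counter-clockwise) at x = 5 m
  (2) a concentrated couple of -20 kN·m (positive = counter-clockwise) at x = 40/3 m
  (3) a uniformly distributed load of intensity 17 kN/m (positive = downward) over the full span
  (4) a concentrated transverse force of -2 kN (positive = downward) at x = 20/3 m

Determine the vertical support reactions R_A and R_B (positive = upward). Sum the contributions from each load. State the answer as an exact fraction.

R_A = 10087/60 kN, R_B = 10193/60 kN

Load 1 — applied couple M₀=9 kN·m at a=5 m (b=L-a=15):
  R_A = M₀/L = 9/20 kN
  R_B = -M₀/L = -9/20 kN
Load 2 — applied couple M₀=-20 kN·m at a=40/3 m (b=L-a=20/3):
  R_A = M₀/L = (-20)/20 = -1 kN
  R_B = -M₀/L = -(-20)/20 = 1 kN
Load 3 — uniform load w=17 kN/m over full span:
  R_A = wL/2 = 17·20/2 = 170 kN
  R_B = wL/2 = 17·20/2 = 170 kN
Load 4 — point force P=-2 kN at a=20/3 m (b=L-a=40/3):
  R_A = Pb/L = (-2)·(40/3)/20 = -4/3 kN
  R_B = Pa/L = (-2)·(20/3)/20 = -2/3 kN
Superposition: R_A = 10087/60 kN, R_B = 10193/60 kN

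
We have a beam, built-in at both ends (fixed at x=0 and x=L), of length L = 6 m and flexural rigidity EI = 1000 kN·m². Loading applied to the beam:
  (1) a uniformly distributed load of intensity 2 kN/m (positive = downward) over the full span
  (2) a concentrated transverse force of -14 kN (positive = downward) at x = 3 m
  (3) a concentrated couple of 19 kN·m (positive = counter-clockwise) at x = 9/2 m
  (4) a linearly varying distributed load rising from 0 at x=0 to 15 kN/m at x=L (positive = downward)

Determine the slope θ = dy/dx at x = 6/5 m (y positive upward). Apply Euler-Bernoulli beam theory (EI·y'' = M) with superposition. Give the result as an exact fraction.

θ(6/5) = -1569/125000 rad

Load 1 — uniform load w=2 kN/m over full span:
  θ_1 = -wx(L-x)(L-2x)/(12EI) = -2·(6/5)·(6-(6/5))·(6-2·(6/5))/(12·1000) = -54/15625 rad
Load 2 — point force P=-14 kN at a=3 m (b=L-a=3):
  θ_2 = -Pb²x(2aL-(3a+b)x)/(2L³EI)  [x≤a] = -(-14)·3²·(6/5)·(2·3·6-(3·3+3)·(6/5))/(2·6³·1000) = 189/25000 rad
Load 3 — applied couple M₀=19 kN·m at a=9/2 m (b=L-a=3/2):
  θ_3 = (R_Ax²/2 - M_Ax)/EI  [x≤a] with R_A=57/16, M_A=95/16 = ((57/16)·(6/5)²/2 - (95/16)·(6/5))/1000 = -57/12500 rad
Load 4 — triangular load w₀=15 kN/m (0→w₀ over full span):
  θ_4 = -w₀(2x(L-x)(L-2x)(x+2L)+x²(L-x)²)/(120LEI) = -15·(2·(6/5)·(6-(6/5))·(6-2·(6/5))·((6/5)+2·6)+(6/5)²·(6-(6/5))²)/(120·6·1000) = -189/15625 rad
Superposition: θ = Σ θ_i = -1569/125000 rad ≈ -0.012552 rad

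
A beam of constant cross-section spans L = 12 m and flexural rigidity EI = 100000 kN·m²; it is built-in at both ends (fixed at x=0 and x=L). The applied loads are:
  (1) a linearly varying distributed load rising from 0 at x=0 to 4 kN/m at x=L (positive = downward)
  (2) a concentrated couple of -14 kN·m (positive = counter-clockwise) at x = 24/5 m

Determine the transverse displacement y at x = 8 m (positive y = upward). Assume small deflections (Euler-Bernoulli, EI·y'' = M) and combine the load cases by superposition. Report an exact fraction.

Load 1 — triangular load w₀=4 kN/m (0→w₀ over full span):
  y_1 = -w₀x²(L-x)²(x+2L)/(120LEI) = -4·8²·(12-8)²·(8+2·12)/(120·12·100000) = -128/140625 m
Load 2 — applied couple M₀=-14 kN·m at a=24/5 m (b=L-a=36/5):
  y_2 = (R_Ax³/6 - M_Ax²/2 - M₀(x-a)²/2)/EI  [x>a] with R_A=-42/25, M_A=-42/25 = ((-42/25)·8³/6 - (-42/25)·8²/2 - (-14)·(8-(24/5))²/2)/100000 = -14/78125 m
Superposition: y = Σ y_i = -766/703125 m ≈ -0.001089 m

y(8) = -766/703125 m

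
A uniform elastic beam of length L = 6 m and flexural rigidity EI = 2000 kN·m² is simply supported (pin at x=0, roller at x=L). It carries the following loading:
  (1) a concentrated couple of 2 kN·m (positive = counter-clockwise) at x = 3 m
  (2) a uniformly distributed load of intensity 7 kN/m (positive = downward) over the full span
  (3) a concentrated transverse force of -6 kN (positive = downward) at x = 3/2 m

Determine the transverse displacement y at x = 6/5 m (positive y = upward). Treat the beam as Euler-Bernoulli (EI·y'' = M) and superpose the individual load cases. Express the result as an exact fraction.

y(6/5) = -288909/10000000 m

Load 1 — applied couple M₀=2 kN·m at a=3 m (b=L-a=3):
  y_1 = (M₀x³/(6L)+C₁x)/EI  [x≤a] with C₁=M₀(3b²-L²)/(6L)=-1/2 = (2·(6/5)³/(6·6)+(-1/2)·(6/5))/2000 = -63/250000 m
Load 2 — uniform load w=7 kN/m over full span:
  y_2 = -wx(L³-2Lx²+x³)/(24EI) = -7·(6/5)·(6³-2·6·(6/5)²+(6/5)³)/(24·2000) = -5481/156250 m
Load 3 — point force P=-6 kN at a=3/2 m (b=L-a=9/2):
  y_3 = -Pbx(L²-b²-x²)/(6LEI)  [x≤a] = -(-6)·(9/2)·(6/5)·(6²-(9/2)²-(6/5)²)/(6·6·2000) = 12879/2000000 m
Superposition: y = Σ y_i = -288909/10000000 m ≈ -0.028891 m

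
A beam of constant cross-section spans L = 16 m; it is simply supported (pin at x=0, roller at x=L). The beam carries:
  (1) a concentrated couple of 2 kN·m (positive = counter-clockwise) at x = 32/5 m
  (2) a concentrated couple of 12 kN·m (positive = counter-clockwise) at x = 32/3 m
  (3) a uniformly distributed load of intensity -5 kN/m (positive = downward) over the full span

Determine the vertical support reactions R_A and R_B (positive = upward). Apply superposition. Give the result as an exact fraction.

R_A = -313/8 kN, R_B = -327/8 kN

Load 1 — applied couple M₀=2 kN·m at a=32/5 m (b=L-a=48/5):
  R_A = M₀/L = 2/16 = 1/8 kN
  R_B = -M₀/L = -2/16 = -1/8 kN
Load 2 — applied couple M₀=12 kN·m at a=32/3 m (b=L-a=16/3):
  R_A = M₀/L = 12/16 = 3/4 kN
  R_B = -M₀/L = -12/16 = -3/4 kN
Load 3 — uniform load w=-5 kN/m over full span:
  R_A = wL/2 = (-5)·16/2 = -40 kN
  R_B = wL/2 = (-5)·16/2 = -40 kN
Superposition: R_A = -313/8 kN, R_B = -327/8 kN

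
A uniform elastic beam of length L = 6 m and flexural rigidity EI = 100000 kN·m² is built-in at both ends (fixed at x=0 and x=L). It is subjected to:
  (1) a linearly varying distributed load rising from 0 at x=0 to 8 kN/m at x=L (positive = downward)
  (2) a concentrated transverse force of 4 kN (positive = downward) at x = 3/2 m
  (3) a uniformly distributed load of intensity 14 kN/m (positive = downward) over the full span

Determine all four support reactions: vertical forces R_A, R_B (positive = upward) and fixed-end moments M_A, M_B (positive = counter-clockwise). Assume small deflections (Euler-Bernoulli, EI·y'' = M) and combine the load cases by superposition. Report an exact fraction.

Load 1 — triangular load w₀=8 kN/m (0→w₀ over full span):
  R_A = 3w₀L/20 = 3·8·6/20 = 36/5 kN
  M_A = w₀L²/30 = 8·6²/30 = 48/5 kN·m
  R_B = 7w₀L/20 = 7·8·6/20 = 84/5 kN
  M_B = -w₀L²/20 = -8·6²/20 = -72/5 kN·m
Load 2 — point force P=4 kN at a=3/2 m (b=L-a=9/2):
  R_A = Pb²(3a+b)/L³ = 4·(9/2)²·(3·(3/2)+(9/2))/6³ = 27/8 kN
  M_A = Pab²/L² = 4·(3/2)·(9/2)²/6² = 27/8 kN·m
  R_B = Pa²(a+3b)/L³ = 4·(3/2)²·((3/2)+3·(9/2))/6³ = 5/8 kN
  M_B = -Pa²b/L² = -4·(3/2)²·(9/2)/6² = -9/8 kN·m
Load 3 — uniform load w=14 kN/m over full span:
  R_A = wL/2 = 14·6/2 = 42 kN
  M_A = wL²/12 = 14·6²/12 = 42 kN·m
  R_B = wL/2 = 14·6/2 = 42 kN
  M_B = -wL²/12 = -14·6²/12 = -42 kN·m
Superposition: R_A = 2103/40 kN, M_A = 2199/40 kN·m, R_B = 2377/40 kN, M_B = -2301/40 kN·m

R_A = 2103/40 kN, M_A = 2199/40 kN·m, R_B = 2377/40 kN, M_B = -2301/40 kN·m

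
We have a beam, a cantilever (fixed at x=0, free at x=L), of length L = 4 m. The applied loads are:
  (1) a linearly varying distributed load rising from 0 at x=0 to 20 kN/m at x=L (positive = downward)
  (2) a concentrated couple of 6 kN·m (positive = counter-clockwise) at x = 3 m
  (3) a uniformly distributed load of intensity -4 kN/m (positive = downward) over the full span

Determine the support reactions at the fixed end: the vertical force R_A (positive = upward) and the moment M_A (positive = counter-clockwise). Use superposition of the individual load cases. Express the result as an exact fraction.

Load 1 — triangular load w₀=20 kN/m (0→w₀ over full span):
  R_A = w₀L/2 = 20·4/2 = 40 kN
  M_A = w₀L²/3 = 20·4²/3 = 320/3 kN·m
Load 2 — applied couple M₀=6 kN·m at a=3 m (b=L-a=1):
  R_A = 0 kN
  M_A = -M₀ = -6 kN·m
Load 3 — uniform load w=-4 kN/m over full span:
  R_A = wL = (-4)·4 = -16 kN
  M_A = wL²/2 = (-4)·4²/2 = -32 kN·m
Superposition: R_A = 24 kN, M_A = 206/3 kN·m

R_A = 24 kN, M_A = 206/3 kN·m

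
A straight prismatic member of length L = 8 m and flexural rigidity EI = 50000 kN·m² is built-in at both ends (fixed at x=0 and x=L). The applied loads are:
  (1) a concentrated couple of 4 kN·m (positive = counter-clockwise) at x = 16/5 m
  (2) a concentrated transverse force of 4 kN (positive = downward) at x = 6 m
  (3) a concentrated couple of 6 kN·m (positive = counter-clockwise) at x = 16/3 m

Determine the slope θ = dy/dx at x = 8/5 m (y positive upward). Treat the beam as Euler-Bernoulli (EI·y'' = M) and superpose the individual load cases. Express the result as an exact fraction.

Load 1 — applied couple M₀=4 kN·m at a=16/5 m (b=L-a=24/5):
  θ_1 = (R_Ax²/2 - M_Ax)/EI  [x≤a] with R_A=18/25, M_A=12/25 = ((18/25)·(8/5)²/2 - (12/25)·(8/5))/50000 = 6/1953125 rad
Load 2 — point force P=4 kN at a=6 m (b=L-a=2):
  θ_2 = -Pb²x(2aL-(3a+b)x)/(2L³EI)  [x≤a] = -4·2²·(8/5)·(2·6·8-(3·6+2)·(8/5))/(2·8³·50000) = -1/31250 rad
Load 3 — applied couple M₀=6 kN·m at a=16/3 m (b=L-a=8/3):
  θ_3 = (R_Ax²/2 - M_Ax)/EI  [x≤a] with R_A=1, M_A=2 = (1·(8/5)²/2 - 2·(8/5))/50000 = -3/78125 rad
Superposition: θ = Σ θ_i = -263/3906250 rad ≈ -0.000067 rad

θ(8/5) = -263/3906250 rad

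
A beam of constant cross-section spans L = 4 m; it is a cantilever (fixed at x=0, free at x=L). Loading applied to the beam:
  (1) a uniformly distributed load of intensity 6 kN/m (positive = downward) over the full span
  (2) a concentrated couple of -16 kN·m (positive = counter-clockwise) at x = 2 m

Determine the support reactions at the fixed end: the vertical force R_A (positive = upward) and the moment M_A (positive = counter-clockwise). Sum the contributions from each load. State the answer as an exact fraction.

Load 1 — uniform load w=6 kN/m over full span:
  R_A = wL = 6·4 = 24 kN
  M_A = wL²/2 = 6·4²/2 = 48 kN·m
Load 2 — applied couple M₀=-16 kN·m at a=2 m (b=L-a=2):
  R_A = 0 kN
  M_A = -M₀ = -(-16) = 16 kN·m
Superposition: R_A = 24 kN, M_A = 64 kN·m

R_A = 24 kN, M_A = 64 kN·m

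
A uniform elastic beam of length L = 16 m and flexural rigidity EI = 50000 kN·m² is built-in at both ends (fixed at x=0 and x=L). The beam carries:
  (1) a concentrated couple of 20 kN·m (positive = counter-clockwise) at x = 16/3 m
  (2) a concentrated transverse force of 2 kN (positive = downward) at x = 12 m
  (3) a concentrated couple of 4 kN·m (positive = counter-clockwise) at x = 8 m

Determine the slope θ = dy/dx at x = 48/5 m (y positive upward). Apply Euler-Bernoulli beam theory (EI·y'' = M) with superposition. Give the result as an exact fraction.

θ(48/5) = -34/234375 rad

Load 1 — applied couple M₀=20 kN·m at a=16/3 m (b=L-a=32/3):
  θ_1 = (R_Ax²/2 - M_Ax - M₀(x-a))/EI  [x>a] with R_A=5/3, M_A=0 = ((5/3)·(48/5)²/2 - 0·(48/5) - 20·((48/5)-(16/3)))/50000 = -8/46875 rad
Load 2 — point force P=2 kN at a=12 m (b=L-a=4):
  θ_2 = -Pb²x(2aL-(3a+b)x)/(2L³EI)  [x≤a] = -2·4²·(48/5)·(2·12·16-(3·12+4)·(48/5))/(2·16³·50000) = 0 rad
Load 3 — applied couple M₀=4 kN·m at a=8 m (b=L-a=8):
  θ_3 = (R_Ax²/2 - M_Ax - M₀(x-a))/EI  [x>a] with R_A=3/8, M_A=1 = ((3/8)·(48/5)²/2 - 1·(48/5) - 4·((48/5)-8))/50000 = 2/78125 rad
Superposition: θ = Σ θ_i = -34/234375 rad ≈ -0.000145 rad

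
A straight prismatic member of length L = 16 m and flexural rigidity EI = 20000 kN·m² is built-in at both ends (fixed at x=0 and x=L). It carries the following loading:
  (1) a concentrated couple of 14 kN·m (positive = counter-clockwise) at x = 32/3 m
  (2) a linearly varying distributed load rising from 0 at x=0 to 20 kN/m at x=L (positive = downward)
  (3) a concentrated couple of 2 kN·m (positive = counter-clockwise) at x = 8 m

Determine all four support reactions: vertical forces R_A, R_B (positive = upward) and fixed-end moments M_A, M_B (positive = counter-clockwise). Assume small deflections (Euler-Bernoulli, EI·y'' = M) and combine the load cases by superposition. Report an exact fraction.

R_A = 2369/48 kN, M_A = 1055/6 kN·m, R_B = 5311/48 kN, M_B = -511/2 kN·m

Load 1 — applied couple M₀=14 kN·m at a=32/3 m (b=L-a=16/3):
  R_A = 6M₀ab/L³ = 6·14·(32/3)·(16/3)/16³ = 7/6 kN
  M_A = M₀b(2a-b)/L² = 14·(16/3)·(2·(32/3)-(16/3))/16² = 14/3 kN·m
  R_B = -6M₀ab/L³ = -6·14·(32/3)·(16/3)/16³ = -7/6 kN
  M_B = M₀a(2b-a)/L² = 14·(32/3)·(2·(16/3)-(32/3))/16² = 0 kN·m
Load 2 — triangular load w₀=20 kN/m (0→w₀ over full span):
  R_A = 3w₀L/20 = 3·20·16/20 = 48 kN
  M_A = w₀L²/30 = 20·16²/30 = 512/3 kN·m
  R_B = 7w₀L/20 = 7·20·16/20 = 112 kN
  M_B = -w₀L²/20 = -20·16²/20 = -256 kN·m
Load 3 — applied couple M₀=2 kN·m at a=8 m (b=L-a=8):
  R_A = 6M₀ab/L³ = 6·2·8·8/16³ = 3/16 kN
  M_A = M₀b(2a-b)/L² = 2·8·(2·8-8)/16² = 1/2 kN·m
  R_B = -6M₀ab/L³ = -6·2·8·8/16³ = -3/16 kN
  M_B = M₀a(2b-a)/L² = 2·8·(2·8-8)/16² = 1/2 kN·m
Superposition: R_A = 2369/48 kN, M_A = 1055/6 kN·m, R_B = 5311/48 kN, M_B = -511/2 kN·m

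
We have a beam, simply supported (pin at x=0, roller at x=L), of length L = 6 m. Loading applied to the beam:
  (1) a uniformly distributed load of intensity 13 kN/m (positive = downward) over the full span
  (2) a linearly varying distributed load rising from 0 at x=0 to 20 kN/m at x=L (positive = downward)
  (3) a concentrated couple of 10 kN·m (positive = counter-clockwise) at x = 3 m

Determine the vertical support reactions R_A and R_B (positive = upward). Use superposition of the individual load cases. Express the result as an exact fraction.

R_A = 182/3 kN, R_B = 232/3 kN

Load 1 — uniform load w=13 kN/m over full span:
  R_A = wL/2 = 13·6/2 = 39 kN
  R_B = wL/2 = 13·6/2 = 39 kN
Load 2 — triangular load w₀=20 kN/m (0→w₀ over full span):
  R_A = w₀L/6 = 20·6/6 = 20 kN
  R_B = w₀L/3 = 20·6/3 = 40 kN
Load 3 — applied couple M₀=10 kN·m at a=3 m (b=L-a=3):
  R_A = M₀/L = 10/6 = 5/3 kN
  R_B = -M₀/L = -10/6 = -5/3 kN
Superposition: R_A = 182/3 kN, R_B = 232/3 kN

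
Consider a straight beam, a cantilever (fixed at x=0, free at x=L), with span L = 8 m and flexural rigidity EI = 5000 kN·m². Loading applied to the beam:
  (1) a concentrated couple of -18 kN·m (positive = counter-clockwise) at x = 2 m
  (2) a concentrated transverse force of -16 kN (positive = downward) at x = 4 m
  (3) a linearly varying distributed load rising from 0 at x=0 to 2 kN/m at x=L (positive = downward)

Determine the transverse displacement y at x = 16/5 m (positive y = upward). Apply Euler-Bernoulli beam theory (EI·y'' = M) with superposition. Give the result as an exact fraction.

y(16/5) = -168317/58593750 m

Load 1 — applied couple M₀=-18 kN·m at a=2 m (b=L-a=6):
  y_1 = M₀a(2x-a)/(2EI)  [x>a] = (-18)·2·(2·(16/5)-2)/(2·5000) = -99/6250 m
Load 2 — point force P=-16 kN at a=4 m (b=L-a=4):
  y_2 = -Px²(3a-x)/(6EI)  [x≤a] = -(-16)·(16/5)²·(3·4-(16/5))/(6·5000) = 11264/234375 m
Load 3 — triangular load w₀=2 kN/m (0→w₀ over full span):
  y_3 = (w₀Lx³/12-w₀L²x²/6-w₀x⁵/(120L))/EI = (2·8·(16/5)³/12-2·8²·(16/5)²/6-2·(16/5)⁵/(120·8))/5000 = -1028096/29296875 m
Superposition: y = Σ y_i = -168317/58593750 m ≈ -0.002873 m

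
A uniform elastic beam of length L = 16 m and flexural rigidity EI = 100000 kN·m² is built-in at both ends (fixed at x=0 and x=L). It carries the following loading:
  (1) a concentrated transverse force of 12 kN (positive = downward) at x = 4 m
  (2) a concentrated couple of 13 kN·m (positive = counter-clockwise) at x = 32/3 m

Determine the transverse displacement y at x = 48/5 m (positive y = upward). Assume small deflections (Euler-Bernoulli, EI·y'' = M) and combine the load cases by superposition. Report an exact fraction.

Load 1 — point force P=12 kN at a=4 m (b=L-a=12):
  y_1 = -Pa²(L-x)²(3bL-(3b+a)(L-x))/(6L³EI)  [x>a] = -12·4²·(16-(48/5))²·(3·12·16-(3·12+4)·(16-(48/5)))/(6·16³·100000) = -16/15625 m
Load 2 — applied couple M₀=13 kN·m at a=32/3 m (b=L-a=16/3):
  y_2 = (R_Ax³/6 - M_Ax²/2)/EI  [x≤a] with R_A=13/12, M_A=13/3 = ((13/12)·(48/5)³/6 - (13/3)·(48/5)²/2)/100000 = -156/390625 m
Superposition: y = Σ y_i = -556/390625 m ≈ -0.001423 m

y(48/5) = -556/390625 m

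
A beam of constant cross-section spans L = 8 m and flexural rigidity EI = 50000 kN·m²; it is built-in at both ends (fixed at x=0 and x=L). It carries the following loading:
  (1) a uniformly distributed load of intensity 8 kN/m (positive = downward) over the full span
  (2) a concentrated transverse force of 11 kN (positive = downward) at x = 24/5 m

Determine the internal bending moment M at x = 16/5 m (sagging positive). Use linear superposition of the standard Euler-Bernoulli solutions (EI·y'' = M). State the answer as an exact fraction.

Load 1 — uniform load w=8 kN/m over full span:
  M_1 = wLx/2 - wL²/12 - wx²/2 = 8·8·(16/5)/2 - 8·8²/12 - 8·(16/5)²/2 = 1408/75 kN·m
Load 2 — point force P=11 kN at a=24/5 m (b=L-a=16/5):
  M_2 = Pb²(3a+b)x/L³ - Pab²/L²  [x≤a] = 11·(16/5)²·(3·(24/5)+(16/5))·(16/5)/8³ - 11·(24/5)·(16/5)²/8² = 2464/625 kN·m
Superposition: M = Σ M_i = 42592/1875 kN·m ≈ 22.715733 kN·m

M(16/5) = 42592/1875 kN·m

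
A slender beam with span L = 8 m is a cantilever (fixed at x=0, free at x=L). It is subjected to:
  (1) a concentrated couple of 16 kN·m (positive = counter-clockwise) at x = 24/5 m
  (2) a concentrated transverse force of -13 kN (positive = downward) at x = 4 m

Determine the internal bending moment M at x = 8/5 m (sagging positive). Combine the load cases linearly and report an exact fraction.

M(8/5) = 236/5 kN·m

Load 1 — applied couple M₀=16 kN·m at a=24/5 m (b=L-a=16/5):
  M_1 = M₀  [x≤a] = 16 = 16 kN·m
Load 2 — point force P=-13 kN at a=4 m (b=L-a=4):
  M_2 = -P(a-x)  [x≤a] = -(-13)·(4-(8/5)) = 156/5 kN·m
Superposition: M = Σ M_i = 236/5 kN·m ≈ 47.200000 kN·m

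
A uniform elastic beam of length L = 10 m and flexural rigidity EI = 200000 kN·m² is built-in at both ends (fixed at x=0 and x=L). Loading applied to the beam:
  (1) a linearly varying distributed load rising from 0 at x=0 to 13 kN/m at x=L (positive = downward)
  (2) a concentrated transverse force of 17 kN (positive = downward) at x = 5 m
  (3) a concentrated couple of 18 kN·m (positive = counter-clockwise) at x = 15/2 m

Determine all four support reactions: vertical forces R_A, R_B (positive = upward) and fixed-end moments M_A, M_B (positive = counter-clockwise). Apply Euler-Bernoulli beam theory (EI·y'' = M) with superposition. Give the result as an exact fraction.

Load 1 — triangular load w₀=13 kN/m (0→w₀ over full span):
  R_A = 3w₀L/20 = 3·13·10/20 = 39/2 kN
  M_A = w₀L²/30 = 13·10²/30 = 130/3 kN·m
  R_B = 7w₀L/20 = 7·13·10/20 = 91/2 kN
  M_B = -w₀L²/20 = -13·10²/20 = -65 kN·m
Load 2 — point force P=17 kN at a=5 m (b=L-a=5):
  R_A = Pb²(3a+b)/L³ = 17·5²·(3·5+5)/10³ = 17/2 kN
  M_A = Pab²/L² = 17·5·5²/10² = 85/4 kN·m
  R_B = Pa²(a+3b)/L³ = 17·5²·(5+3·5)/10³ = 17/2 kN
  M_B = -Pa²b/L² = -17·5²·5/10² = -85/4 kN·m
Load 3 — applied couple M₀=18 kN·m at a=15/2 m (b=L-a=5/2):
  R_A = 6M₀ab/L³ = 6·18·(15/2)·(5/2)/10³ = 81/40 kN
  M_A = M₀b(2a-b)/L² = 18·(5/2)·(2·(15/2)-(5/2))/10² = 45/8 kN·m
  R_B = -6M₀ab/L³ = -6·18·(15/2)·(5/2)/10³ = -81/40 kN
  M_B = M₀a(2b-a)/L² = 18·(15/2)·(2·(5/2)-(15/2))/10² = -27/8 kN·m
Superposition: R_A = 1201/40 kN, M_A = 1685/24 kN·m, R_B = 2079/40 kN, M_B = -717/8 kN·m

R_A = 1201/40 kN, M_A = 1685/24 kN·m, R_B = 2079/40 kN, M_B = -717/8 kN·m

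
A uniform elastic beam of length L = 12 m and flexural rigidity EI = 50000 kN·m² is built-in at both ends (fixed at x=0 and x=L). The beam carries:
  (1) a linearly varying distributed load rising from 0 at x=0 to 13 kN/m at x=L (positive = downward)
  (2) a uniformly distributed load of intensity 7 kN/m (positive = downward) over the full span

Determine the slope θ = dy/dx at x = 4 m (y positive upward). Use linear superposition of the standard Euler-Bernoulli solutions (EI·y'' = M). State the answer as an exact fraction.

θ(4) = -418/140625 rad

Load 1 — triangular load w₀=13 kN/m (0→w₀ over full span):
  θ_1 = -w₀(2x(L-x)(L-2x)(x+2L)+x²(L-x)²)/(120LEI) = -13·(2·4·(12-4)·(12-2·4)·(4+2·12)+4²·(12-4)²)/(120·12·50000) = -208/140625 rad
Load 2 — uniform load w=7 kN/m over full span:
  θ_2 = -wx(L-x)(L-2x)/(12EI) = -7·4·(12-4)·(12-2·4)/(12·50000) = -14/9375 rad
Superposition: θ = Σ θ_i = -418/140625 rad ≈ -0.002972 rad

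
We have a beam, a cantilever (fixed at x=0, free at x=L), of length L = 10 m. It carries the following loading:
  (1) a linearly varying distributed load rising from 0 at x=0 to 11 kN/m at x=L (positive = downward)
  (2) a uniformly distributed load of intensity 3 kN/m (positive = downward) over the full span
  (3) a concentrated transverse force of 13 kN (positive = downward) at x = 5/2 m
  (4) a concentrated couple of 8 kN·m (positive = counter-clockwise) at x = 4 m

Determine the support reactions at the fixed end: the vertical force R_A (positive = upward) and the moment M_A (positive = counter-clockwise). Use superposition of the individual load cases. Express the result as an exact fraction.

Load 1 — triangular load w₀=11 kN/m (0→w₀ over full span):
  R_A = w₀L/2 = 11·10/2 = 55 kN
  M_A = w₀L²/3 = 11·10²/3 = 1100/3 kN·m
Load 2 — uniform load w=3 kN/m over full span:
  R_A = wL = 3·10 = 30 kN
  M_A = wL²/2 = 3·10²/2 = 150 kN·m
Load 3 — point force P=13 kN at a=5/2 m (b=L-a=15/2):
  R_A = P = 13 kN
  M_A = Pa = 13·(5/2) = 65/2 kN·m
Load 4 — applied couple M₀=8 kN·m at a=4 m (b=L-a=6):
  R_A = 0 kN
  M_A = -M₀ = -8 kN·m
Superposition: R_A = 98 kN, M_A = 3247/6 kN·m

R_A = 98 kN, M_A = 3247/6 kN·m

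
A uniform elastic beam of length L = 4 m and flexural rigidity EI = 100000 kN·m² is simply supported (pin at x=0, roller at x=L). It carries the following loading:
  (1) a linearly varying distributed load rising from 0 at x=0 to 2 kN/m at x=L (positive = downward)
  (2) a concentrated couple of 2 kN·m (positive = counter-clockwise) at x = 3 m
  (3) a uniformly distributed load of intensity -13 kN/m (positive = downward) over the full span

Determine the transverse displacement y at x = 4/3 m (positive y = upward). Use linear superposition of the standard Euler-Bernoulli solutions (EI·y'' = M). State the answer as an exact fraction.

y(4/3) = 24499/72900000 m

Load 1 — triangular load w₀=2 kN/m (0→w₀ over full span):
  y_1 = -w₀x(7L⁴-10L²x²+3x⁴)/(360LEI) = -2·(4/3)·(7·4⁴-10·4²·(4/3)²+3·(4/3)⁴)/(360·4·100000) = -64/2278125 m
Load 2 — applied couple M₀=2 kN·m at a=3 m (b=L-a=1):
  y_2 = (M₀x³/(6L)+C₁x)/EI  [x≤a] with C₁=M₀(3b²-L²)/(6L)=-13/12 = (2·(4/3)³/(6·4)+(-13/12)·(4/3))/100000 = -101/8100000 m
Load 3 — uniform load w=-13 kN/m over full span:
  y_3 = -wx(L³-2Lx²+x³)/(24EI) = -(-13)·(4/3)·(4³-2·4·(4/3)²+(4/3)³)/(24·100000) = 286/759375 m
Superposition: y = Σ y_i = 24499/72900000 m ≈ 0.000336 m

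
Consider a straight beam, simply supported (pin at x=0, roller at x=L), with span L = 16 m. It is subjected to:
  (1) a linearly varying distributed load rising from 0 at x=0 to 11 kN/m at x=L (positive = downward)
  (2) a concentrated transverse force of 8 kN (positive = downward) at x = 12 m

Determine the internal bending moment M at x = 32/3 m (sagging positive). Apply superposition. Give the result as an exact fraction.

Load 1 — triangular load w₀=11 kN/m (0→w₀ over full span):
  M_1 = w₀Lx/6 - w₀x³/(6L) = 11·16·(32/3)/6 - 11·(32/3)³/(6·16) = 14080/81 kN·m
Load 2 — point force P=8 kN at a=12 m (b=L-a=4):
  M_2 = Pbx/L  [x≤a] = 8·4·(32/3)/16 = 64/3 kN·m
Superposition: M = Σ M_i = 15808/81 kN·m ≈ 195.160494 kN·m

M(32/3) = 15808/81 kN·m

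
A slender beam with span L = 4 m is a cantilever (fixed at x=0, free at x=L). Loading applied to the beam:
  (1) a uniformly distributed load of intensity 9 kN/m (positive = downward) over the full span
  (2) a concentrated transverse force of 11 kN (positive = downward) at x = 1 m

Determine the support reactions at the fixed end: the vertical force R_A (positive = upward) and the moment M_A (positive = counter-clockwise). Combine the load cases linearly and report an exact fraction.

Load 1 — uniform load w=9 kN/m over full span:
  R_A = wL = 9·4 = 36 kN
  M_A = wL²/2 = 9·4²/2 = 72 kN·m
Load 2 — point force P=11 kN at a=1 m (b=L-a=3):
  R_A = P = 11 kN
  M_A = Pa = 11·1 = 11 kN·m
Superposition: R_A = 47 kN, M_A = 83 kN·m

R_A = 47 kN, M_A = 83 kN·m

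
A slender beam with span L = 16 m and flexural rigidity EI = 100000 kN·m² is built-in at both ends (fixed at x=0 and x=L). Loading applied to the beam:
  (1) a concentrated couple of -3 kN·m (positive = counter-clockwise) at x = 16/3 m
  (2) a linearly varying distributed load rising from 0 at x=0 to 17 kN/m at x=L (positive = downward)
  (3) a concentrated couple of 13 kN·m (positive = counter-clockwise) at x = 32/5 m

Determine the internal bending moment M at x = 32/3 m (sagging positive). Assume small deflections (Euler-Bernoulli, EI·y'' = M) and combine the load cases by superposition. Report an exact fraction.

M(32/3) = 148783/2025 kN·m

Load 1 — applied couple M₀=-3 kN·m at a=16/3 m (b=L-a=32/3):
  M_1 = R_Ax - M_A - M₀  [x>a] with R_A=-1/4, M_A=0 = (-1/4)·(32/3) - 0 - (-3) = 1/3 kN·m
Load 2 — triangular load w₀=17 kN/m (0→w₀ over full span):
  M_2 = 3w₀Lx/20 - w₀L²/30 - w₀x³/(6L) = 3·17·16·(32/3)/20 - 17·16²/30 - 17·(32/3)³/(6·16) = 30464/405 kN·m
Load 3 — applied couple M₀=13 kN·m at a=32/5 m (b=L-a=48/5):
  M_3 = R_Ax - M_A - M₀  [x>a] with R_A=117/100, M_A=39/25 = (117/100)·(32/3) - (39/25) - 13 = -52/25 kN·m
Superposition: M = Σ M_i = 148783/2025 kN·m ≈ 73.473086 kN·m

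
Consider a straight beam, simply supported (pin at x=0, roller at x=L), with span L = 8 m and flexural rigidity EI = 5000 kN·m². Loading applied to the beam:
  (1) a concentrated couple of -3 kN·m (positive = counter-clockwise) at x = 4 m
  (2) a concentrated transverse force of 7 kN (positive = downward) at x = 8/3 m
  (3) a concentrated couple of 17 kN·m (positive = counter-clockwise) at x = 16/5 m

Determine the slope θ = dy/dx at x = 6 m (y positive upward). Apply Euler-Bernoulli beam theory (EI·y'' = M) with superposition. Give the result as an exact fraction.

θ(6) = 41189/20250000 rad

Load 1 — applied couple M₀=-3 kN·m at a=4 m (b=L-a=4):
  θ_1 = (M₀x²/(2L)-M₀(x-a)+C₁)/EI  [x>a] with C₁=M₀(3b²-L²)/(6L)=1 = ((-3)·6²/(2·8)-(-3)·(6-4)+1)/5000 = 1/20000 rad
Load 2 — point force P=7 kN at a=8/3 m (b=L-a=16/3):
  θ_2 = -Pa(2L²-6Lx+3x²+a²)/(6LEI)  [x>a] = -7·(8/3)·(2·8²-6·8·6+3·6²+(8/3)²)/(6·8·5000) = 707/202500 rad
Load 3 — applied couple M₀=17 kN·m at a=16/5 m (b=L-a=24/5):
  θ_3 = (M₀x²/(2L)-M₀(x-a)+C₁)/EI  [x>a] with C₁=M₀(3b²-L²)/(6L)=136/75 = (17·6²/(2·8)-17·(6-(16/5))+(136/75))/5000 = -2261/1500000 rad
Superposition: θ = Σ θ_i = 41189/20250000 rad ≈ 0.002034 rad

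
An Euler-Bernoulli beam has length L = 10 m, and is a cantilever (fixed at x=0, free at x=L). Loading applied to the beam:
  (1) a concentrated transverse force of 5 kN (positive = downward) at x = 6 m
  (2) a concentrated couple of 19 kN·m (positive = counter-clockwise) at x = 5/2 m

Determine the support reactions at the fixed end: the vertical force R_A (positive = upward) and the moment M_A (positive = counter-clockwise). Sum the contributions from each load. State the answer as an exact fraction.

Load 1 — point force P=5 kN at a=6 m (b=L-a=4):
  R_A = P = 5 kN
  M_A = Pa = 5·6 = 30 kN·m
Load 2 — applied couple M₀=19 kN·m at a=5/2 m (b=L-a=15/2):
  R_A = 0 kN
  M_A = -M₀ = -19 kN·m
Superposition: R_A = 5 kN, M_A = 11 kN·m

R_A = 5 kN, M_A = 11 kN·m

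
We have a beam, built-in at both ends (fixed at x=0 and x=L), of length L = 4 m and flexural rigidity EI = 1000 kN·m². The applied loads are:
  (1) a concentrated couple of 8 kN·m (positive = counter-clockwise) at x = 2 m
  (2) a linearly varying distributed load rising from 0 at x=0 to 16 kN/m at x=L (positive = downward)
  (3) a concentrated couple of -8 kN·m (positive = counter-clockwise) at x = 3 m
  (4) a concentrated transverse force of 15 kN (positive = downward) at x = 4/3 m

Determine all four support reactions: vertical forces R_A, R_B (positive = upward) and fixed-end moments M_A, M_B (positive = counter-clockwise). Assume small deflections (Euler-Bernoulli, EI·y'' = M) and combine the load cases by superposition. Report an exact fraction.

Load 1 — applied couple M₀=8 kN·m at a=2 m (b=L-a=2):
  R_A = 6M₀ab/L³ = 6·8·2·2/4³ = 3 kN
  M_A = M₀b(2a-b)/L² = 8·2·(2·2-2)/4² = 2 kN·m
  R_B = -6M₀ab/L³ = -6·8·2·2/4³ = -3 kN
  M_B = M₀a(2b-a)/L² = 8·2·(2·2-2)/4² = 2 kN·m
Load 2 — triangular load w₀=16 kN/m (0→w₀ over full span):
  R_A = 3w₀L/20 = 3·16·4/20 = 48/5 kN
  M_A = w₀L²/30 = 16·4²/30 = 128/15 kN·m
  R_B = 7w₀L/20 = 7·16·4/20 = 112/5 kN
  M_B = -w₀L²/20 = -16·4²/20 = -64/5 kN·m
Load 3 — applied couple M₀=-8 kN·m at a=3 m (b=L-a=1):
  R_A = 6M₀ab/L³ = 6·(-8)·3·1/4³ = -9/4 kN
  M_A = M₀b(2a-b)/L² = (-8)·1·(2·3-1)/4² = -5/2 kN·m
  R_B = -6M₀ab/L³ = -6·(-8)·3·1/4³ = 9/4 kN
  M_B = M₀a(2b-a)/L² = (-8)·3·(2·1-3)/4² = 3/2 kN·m
Load 4 — point force P=15 kN at a=4/3 m (b=L-a=8/3):
  R_A = Pb²(3a+b)/L³ = 15·(8/3)²·(3·(4/3)+(8/3))/4³ = 100/9 kN
  M_A = Pab²/L² = 15·(4/3)·(8/3)²/4² = 80/9 kN·m
  R_B = Pa²(a+3b)/L³ = 15·(4/3)²·((4/3)+3·(8/3))/4³ = 35/9 kN
  M_B = -Pa²b/L² = -15·(4/3)²·(8/3)/4² = -40/9 kN·m
Superposition: R_A = 3863/180 kN, M_A = 1523/90 kN·m, R_B = 4597/180 kN, M_B = -1237/90 kN·m

R_A = 3863/180 kN, M_A = 1523/90 kN·m, R_B = 4597/180 kN, M_B = -1237/90 kN·m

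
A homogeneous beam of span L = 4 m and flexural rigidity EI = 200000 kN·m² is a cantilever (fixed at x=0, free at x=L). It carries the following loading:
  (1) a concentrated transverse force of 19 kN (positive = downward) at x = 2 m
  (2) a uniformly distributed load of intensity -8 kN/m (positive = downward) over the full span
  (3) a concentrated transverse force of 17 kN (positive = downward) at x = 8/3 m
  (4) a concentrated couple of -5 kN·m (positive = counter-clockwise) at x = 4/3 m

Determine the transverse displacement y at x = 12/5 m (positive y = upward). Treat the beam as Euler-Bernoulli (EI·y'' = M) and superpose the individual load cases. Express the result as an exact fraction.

Load 1 — point force P=19 kN at a=2 m (b=L-a=2):
  y_1 = -Pa²(3x-a)/(6EI)  [x>a] = -19·2²·(3·(12/5)-2)/(6·200000) = -247/750000 m
Load 2 — uniform load w=-8 kN/m over full span:
  y_2 = -wx²(x²-4Lx+6L²)/(24EI) = -(-8)·(12/5)²·((12/5)²-4·4·(12/5)+6·4²)/(24·200000) = 1188/1953125 m
Load 3 — point force P=17 kN at a=8/3 m (b=L-a=4/3):
  y_3 = -Px²(3a-x)/(6EI)  [x≤a] = -17·(12/5)²·(3·(8/3)-(12/5))/(6·200000) = -357/781250 m
Load 4 — applied couple M₀=-5 kN·m at a=4/3 m (b=L-a=8/3):
  y_4 = M₀a(2x-a)/(2EI)  [x>a] = (-5)·(4/3)·(2·(12/5)-(4/3))/(2·200000) = -13/225000 m
Superposition: y = Σ y_i = -66323/281250000 m ≈ -0.000236 m

y(12/5) = -66323/281250000 m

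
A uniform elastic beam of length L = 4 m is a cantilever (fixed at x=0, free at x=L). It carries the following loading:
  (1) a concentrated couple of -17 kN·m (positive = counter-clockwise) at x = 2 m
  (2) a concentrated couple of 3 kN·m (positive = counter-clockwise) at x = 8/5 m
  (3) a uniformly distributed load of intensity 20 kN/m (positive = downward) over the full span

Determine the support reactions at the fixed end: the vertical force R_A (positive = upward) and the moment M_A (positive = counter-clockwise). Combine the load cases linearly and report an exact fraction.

R_A = 80 kN, M_A = 174 kN·m

Load 1 — applied couple M₀=-17 kN·m at a=2 m (b=L-a=2):
  R_A = 0 kN
  M_A = -M₀ = -(-17) = 17 kN·m
Load 2 — applied couple M₀=3 kN·m at a=8/5 m (b=L-a=12/5):
  R_A = 0 kN
  M_A = -M₀ = -3 kN·m
Load 3 — uniform load w=20 kN/m over full span:
  R_A = wL = 20·4 = 80 kN
  M_A = wL²/2 = 20·4²/2 = 160 kN·m
Superposition: R_A = 80 kN, M_A = 174 kN·m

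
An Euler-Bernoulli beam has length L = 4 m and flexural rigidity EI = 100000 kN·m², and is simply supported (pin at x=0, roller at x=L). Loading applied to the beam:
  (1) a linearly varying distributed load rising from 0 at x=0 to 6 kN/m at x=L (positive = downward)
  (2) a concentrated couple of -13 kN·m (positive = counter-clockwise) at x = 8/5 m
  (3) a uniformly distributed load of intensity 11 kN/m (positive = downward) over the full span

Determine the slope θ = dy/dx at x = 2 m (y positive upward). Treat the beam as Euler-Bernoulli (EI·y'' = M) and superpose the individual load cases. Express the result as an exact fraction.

Load 1 — triangular load w₀=6 kN/m (0→w₀ over full span):
  θ_1 = -w₀(7L⁴-30L²x²+15x⁴)/(360LEI) = -6·(7·4⁴-30·4²·2²+15·2⁴)/(360·4·100000) = -7/1500000 rad
Load 2 — applied couple M₀=-13 kN·m at a=8/5 m (b=L-a=12/5):
  θ_2 = (M₀x²/(2L)-M₀(x-a)+C₁)/EI  [x>a] with C₁=M₀(3b²-L²)/(6L)=-52/75 = ((-13)·2²/(2·4)-(-13)·(2-(8/5))+(-52/75))/100000 = -299/15000000 rad
Load 3 — uniform load w=11 kN/m over full span:
  θ_3 = -w(L³-6Lx²+4x³)/(24EI) = -11·(4³-6·4·2²+4·2³)/(24·100000) = 0 rad
Superposition: θ = Σ θ_i = -123/5000000 rad ≈ -0.000025 rad

θ(2) = -123/5000000 rad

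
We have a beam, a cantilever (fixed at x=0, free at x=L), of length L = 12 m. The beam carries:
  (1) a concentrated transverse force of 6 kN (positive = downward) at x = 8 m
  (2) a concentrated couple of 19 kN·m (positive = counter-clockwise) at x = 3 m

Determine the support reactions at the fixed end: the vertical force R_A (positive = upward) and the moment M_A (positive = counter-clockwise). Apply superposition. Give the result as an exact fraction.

Load 1 — point force P=6 kN at a=8 m (b=L-a=4):
  R_A = P = 6 kN
  M_A = Pa = 6·8 = 48 kN·m
Load 2 — applied couple M₀=19 kN·m at a=3 m (b=L-a=9):
  R_A = 0 kN
  M_A = -M₀ = -19 kN·m
Superposition: R_A = 6 kN, M_A = 29 kN·m

R_A = 6 kN, M_A = 29 kN·m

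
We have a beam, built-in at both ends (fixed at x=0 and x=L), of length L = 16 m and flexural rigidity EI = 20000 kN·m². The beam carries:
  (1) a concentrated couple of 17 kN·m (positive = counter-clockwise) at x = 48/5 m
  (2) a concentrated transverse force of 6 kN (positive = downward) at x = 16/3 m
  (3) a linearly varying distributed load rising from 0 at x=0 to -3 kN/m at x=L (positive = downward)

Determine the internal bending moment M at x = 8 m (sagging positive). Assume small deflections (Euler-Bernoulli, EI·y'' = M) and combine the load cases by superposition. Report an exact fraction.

M(8) = -58/15 kN·m

Load 1 — applied couple M₀=17 kN·m at a=48/5 m (b=L-a=32/5):
  M_1 = R_Ax - M_A  [x≤a] with R_A=153/100, M_A=136/25 = (153/100)·8 - (136/25) = 34/5 kN·m
Load 2 — point force P=6 kN at a=16/3 m (b=L-a=32/3):
  M_2 = Pa²(a+3b)(L-x)/L³ - Pa²b/L²  [x>a] = 6·(16/3)²·((16/3)+3·(32/3))·(16-8)/16³ - 6·(16/3)²·(32/3)/16² = 16/3 kN·m
Load 3 — triangular load w₀=-3 kN/m (0→w₀ over full span):
  M_3 = 3w₀Lx/20 - w₀L²/30 - w₀x³/(6L) = 3·(-3)·16·8/20 - (-3)·16²/30 - (-3)·8³/(6·16) = -16 kN·m
Superposition: M = Σ M_i = -58/15 kN·m ≈ -3.866667 kN·m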